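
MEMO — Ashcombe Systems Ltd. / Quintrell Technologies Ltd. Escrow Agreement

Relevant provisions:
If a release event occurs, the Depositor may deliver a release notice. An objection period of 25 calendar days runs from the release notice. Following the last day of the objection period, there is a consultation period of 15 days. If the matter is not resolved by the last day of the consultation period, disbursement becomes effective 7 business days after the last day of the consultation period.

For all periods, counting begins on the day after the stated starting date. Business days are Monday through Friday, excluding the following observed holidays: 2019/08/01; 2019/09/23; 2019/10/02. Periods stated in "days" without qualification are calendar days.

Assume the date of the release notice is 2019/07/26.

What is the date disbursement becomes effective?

Adding 25 calendar days to 2019/07/26 gives 2019/08/20, which is the last day of the objection period.
The last day of the consultation period: 2019/08/20 + 15 days = 2019/09/04.
The date disbursement becomes effective: 7 business days after Wednesday, 2019/09/04, skipping weekends — Sep 5, Sep 6, Sep 9, Sep 10, Sep 11, Sep 12, Sep 13 — lands on Friday, 2019/09/13.

2019/09/13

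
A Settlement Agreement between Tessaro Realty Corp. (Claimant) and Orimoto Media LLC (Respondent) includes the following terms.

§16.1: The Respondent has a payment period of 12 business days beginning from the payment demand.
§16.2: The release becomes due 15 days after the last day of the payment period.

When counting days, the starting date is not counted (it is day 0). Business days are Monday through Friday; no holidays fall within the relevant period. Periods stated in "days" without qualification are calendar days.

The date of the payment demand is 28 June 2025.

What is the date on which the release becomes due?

From Saturday, 28 June 2025, 12 business days (Jun 30, Jul 1, Jul 2, Jul 3, …, Jul 11, Jul 14, Jul 15, skipping weekends) brings us to Tuesday, 15 July 2025, which is the last day of the payment period.
Adding 15 calendar days to 15 July 2025 gives 30 July 2025, which is the date on which the release becomes due.

30 July 2025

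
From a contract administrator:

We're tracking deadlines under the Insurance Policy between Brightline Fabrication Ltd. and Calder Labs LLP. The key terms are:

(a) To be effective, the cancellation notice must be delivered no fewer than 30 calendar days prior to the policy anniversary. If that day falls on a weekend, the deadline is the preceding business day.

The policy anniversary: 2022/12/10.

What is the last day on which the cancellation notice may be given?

2022/11/10

Counting back 30 calendar days from 2022/12/10 gives 2022/11/10. That is a Thursday, so no adjustment is needed.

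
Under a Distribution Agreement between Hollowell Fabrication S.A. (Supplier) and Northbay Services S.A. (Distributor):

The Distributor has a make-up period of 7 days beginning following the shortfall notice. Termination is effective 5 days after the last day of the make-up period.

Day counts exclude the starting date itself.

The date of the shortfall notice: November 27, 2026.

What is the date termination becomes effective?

The last day of the make-up period: November 27, 2026 + 7 days = December 4, 2026.
The date termination becomes effective: December 4, 2026 + 5 days = December 9, 2026.

December 9, 2026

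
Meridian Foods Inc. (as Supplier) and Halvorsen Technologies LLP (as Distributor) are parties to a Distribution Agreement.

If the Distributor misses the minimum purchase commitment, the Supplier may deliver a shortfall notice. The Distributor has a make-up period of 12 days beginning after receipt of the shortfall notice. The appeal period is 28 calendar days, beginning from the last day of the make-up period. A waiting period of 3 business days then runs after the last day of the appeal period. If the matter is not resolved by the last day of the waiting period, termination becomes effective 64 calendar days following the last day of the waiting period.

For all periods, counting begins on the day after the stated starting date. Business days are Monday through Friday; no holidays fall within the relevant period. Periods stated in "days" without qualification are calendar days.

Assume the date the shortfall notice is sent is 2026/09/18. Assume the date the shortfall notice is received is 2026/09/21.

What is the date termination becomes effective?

Adding 12 calendar days to 2026/09/21 gives 2026/10/03, which is the last day of the make-up period.
The last day of the appeal period: 2026/10/03 + 28 days = 2026/10/31.
From Saturday, 2026/10/31, 3 business days (Nov 2, Nov 3, Nov 4, skipping weekends) brings us to Wednesday, 2026/11/04, which is the last day of the waiting period.
The date termination becomes effective: 64 calendar days after 2026/11/04 is 2027/01/07.

2027/01/07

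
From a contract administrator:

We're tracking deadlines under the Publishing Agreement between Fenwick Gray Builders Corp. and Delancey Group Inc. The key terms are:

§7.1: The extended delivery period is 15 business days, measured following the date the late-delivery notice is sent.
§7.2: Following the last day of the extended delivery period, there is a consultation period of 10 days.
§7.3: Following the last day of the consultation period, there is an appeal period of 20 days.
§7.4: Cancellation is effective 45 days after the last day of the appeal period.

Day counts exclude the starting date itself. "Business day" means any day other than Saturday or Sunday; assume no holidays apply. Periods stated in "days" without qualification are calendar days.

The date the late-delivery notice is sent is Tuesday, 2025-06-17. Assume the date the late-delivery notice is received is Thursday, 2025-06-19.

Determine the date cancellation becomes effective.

2025-09-21

The last day of the extended delivery period: counting 15 business days from Tuesday, 2025-06-17 (Jun 18, Jun 19, Jun 20, Jun 23, …, Jul 4, Jul 7, Jul 8, skipping weekends) reaches Tuesday, 2025-07-08.
The last day of the consultation period: 10 calendar days after 2025-07-08 is 2025-07-18.
Adding 20 calendar days to 2025-07-18 gives 2025-08-07, which is the last day of the appeal period.
The date cancellation becomes effective: 45 calendar days after 2025-08-07 is 2025-09-21.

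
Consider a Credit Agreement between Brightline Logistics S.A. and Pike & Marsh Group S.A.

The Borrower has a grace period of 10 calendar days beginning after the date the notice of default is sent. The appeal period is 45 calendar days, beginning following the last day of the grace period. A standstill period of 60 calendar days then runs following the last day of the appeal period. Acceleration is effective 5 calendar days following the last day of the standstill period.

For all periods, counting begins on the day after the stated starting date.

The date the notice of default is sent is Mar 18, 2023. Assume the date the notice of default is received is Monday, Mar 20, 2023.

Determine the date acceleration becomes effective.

The last day of the grace period: 10 calendar days after Mar 18, 2023 is Mar 28, 2023.
The last day of the appeal period: Mar 28, 2023 + 45 days = May 12, 2023.
Adding 60 calendar days to May 12, 2023 gives Jul 11, 2023, which is the last day of the standstill period.
Adding 5 calendar days to Jul 11, 2023 gives Jul 16, 2023, which is the date acceleration becomes effective.

Jul 16, 2023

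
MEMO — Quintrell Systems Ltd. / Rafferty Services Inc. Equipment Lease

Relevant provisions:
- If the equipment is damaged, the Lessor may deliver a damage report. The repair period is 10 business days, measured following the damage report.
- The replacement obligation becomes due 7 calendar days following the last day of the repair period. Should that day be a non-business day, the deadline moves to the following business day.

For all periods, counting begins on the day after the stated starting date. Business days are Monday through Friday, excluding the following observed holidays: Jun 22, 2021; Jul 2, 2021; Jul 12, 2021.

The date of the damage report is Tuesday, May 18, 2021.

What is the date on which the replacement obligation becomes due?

Jun 8, 2021

The last day of the repair period: 10 business days after Tuesday, May 18, 2021, skipping weekends — May 19, May 20, May 21, May 24, May 25, May 26, May 27, May 28, May 31, Jun 1 — lands on Tuesday, Jun 1, 2021.
The date on which the replacement obligation becomes due: 7 calendar days after Jun 1, 2021 is Jun 8, 2021. Jun 8, 2021 is a Tuesday and is not a listed holiday, so no roll-forward applies.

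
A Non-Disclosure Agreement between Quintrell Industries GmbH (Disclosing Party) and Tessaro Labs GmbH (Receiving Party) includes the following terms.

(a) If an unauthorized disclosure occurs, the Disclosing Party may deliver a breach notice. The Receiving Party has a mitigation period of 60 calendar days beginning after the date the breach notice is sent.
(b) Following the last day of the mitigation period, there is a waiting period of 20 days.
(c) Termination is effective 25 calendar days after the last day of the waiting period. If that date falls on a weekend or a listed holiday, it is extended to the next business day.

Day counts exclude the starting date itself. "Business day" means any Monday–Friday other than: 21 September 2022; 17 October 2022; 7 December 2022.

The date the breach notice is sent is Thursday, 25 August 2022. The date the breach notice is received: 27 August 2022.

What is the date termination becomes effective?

8 December 2022

Adding 60 calendar days to 25 August 2022 gives 24 October 2022, which is the last day of the mitigation period.
Adding 20 calendar days to 24 October 2022 gives 13 November 2022, which is the last day of the waiting period.
The date termination becomes effective: 25 calendar days after 13 November 2022 is 8 December 2022. 8 December 2022 is a Thursday and is not a listed holiday, so no roll-forward applies.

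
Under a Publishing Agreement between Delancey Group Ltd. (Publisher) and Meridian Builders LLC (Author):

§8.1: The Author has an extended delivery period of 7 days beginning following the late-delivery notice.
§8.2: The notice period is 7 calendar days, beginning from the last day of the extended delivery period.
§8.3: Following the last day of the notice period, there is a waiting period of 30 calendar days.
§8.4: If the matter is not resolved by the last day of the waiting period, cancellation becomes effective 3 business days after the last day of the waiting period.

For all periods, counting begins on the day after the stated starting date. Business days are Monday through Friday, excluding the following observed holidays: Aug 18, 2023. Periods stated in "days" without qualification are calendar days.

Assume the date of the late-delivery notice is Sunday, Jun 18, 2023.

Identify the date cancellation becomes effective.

Aug 4, 2023

Adding 7 calendar days to Jun 18, 2023 gives Jun 25, 2023, which is the last day of the extended delivery period.
The last day of the notice period: Jun 25, 2023 + 7 days = Jul 2, 2023.
The last day of the waiting period: 30 calendar days after Jul 2, 2023 is Aug 1, 2023.
From Tuesday, Aug 1, 2023, 3 business days (Aug 2, Aug 3, Aug 4, skipping weekends) brings us to Friday, Aug 4, 2023, which is the date cancellation becomes effective.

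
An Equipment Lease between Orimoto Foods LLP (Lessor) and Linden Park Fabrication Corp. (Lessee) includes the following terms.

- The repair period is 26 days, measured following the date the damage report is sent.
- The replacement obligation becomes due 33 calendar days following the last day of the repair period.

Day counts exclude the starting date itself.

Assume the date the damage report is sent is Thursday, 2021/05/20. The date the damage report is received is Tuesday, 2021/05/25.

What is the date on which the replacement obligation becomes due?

2021/07/18

Adding 26 calendar days to 2021/05/20 gives 2021/06/15, which is the last day of the repair period.
The date on which the replacement obligation becomes due: 33 calendar days after 2021/06/15 is 2021/07/18.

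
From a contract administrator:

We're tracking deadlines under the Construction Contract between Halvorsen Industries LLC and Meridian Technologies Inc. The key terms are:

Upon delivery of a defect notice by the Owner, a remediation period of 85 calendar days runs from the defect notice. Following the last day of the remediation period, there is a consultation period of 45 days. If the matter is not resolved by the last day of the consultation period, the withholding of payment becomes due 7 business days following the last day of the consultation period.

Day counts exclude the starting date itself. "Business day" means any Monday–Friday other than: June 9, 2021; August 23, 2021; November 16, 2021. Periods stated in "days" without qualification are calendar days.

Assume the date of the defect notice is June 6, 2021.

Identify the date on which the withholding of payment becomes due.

October 25, 2021

The last day of the remediation period: June 6, 2021 + 85 days = August 30, 2021.
The last day of the consultation period: 45 calendar days after August 30, 2021 is October 14, 2021.
The date on which the withholding of payment becomes due: counting 7 business days from Thursday, October 14, 2021 (Oct 15, Oct 18, Oct 19, Oct 20, Oct 21, Oct 22, Oct 25, skipping weekends) reaches Monday, October 25, 2021.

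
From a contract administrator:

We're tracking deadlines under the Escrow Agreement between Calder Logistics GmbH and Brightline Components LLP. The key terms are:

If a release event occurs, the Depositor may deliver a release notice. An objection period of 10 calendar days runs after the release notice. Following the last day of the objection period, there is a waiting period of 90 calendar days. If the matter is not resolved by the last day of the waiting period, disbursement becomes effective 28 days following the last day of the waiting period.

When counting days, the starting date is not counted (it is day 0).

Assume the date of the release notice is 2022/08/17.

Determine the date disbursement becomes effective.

2022/12/23

The last day of the objection period: 2022/08/17 + 10 days = 2022/08/27.
The last day of the waiting period: 2022/08/27 + 90 days = 2022/11/25.
Adding 28 calendar days to 2022/11/25 gives 2022/12/23, which is the date disbursement becomes effective.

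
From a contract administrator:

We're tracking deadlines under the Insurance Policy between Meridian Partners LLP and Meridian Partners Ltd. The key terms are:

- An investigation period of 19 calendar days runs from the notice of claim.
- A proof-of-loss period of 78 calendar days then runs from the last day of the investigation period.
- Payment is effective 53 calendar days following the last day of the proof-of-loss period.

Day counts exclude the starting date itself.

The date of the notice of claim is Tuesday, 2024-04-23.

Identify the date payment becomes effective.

2024-09-20

Adding 19 calendar days to 2024-04-23 gives 2024-05-12, which is the last day of the investigation period.
The last day of the proof-of-loss period: 78 calendar days after 2024-05-12 is 2024-07-29.
The date payment becomes effective: 2024-07-29 + 53 days = 2024-09-20.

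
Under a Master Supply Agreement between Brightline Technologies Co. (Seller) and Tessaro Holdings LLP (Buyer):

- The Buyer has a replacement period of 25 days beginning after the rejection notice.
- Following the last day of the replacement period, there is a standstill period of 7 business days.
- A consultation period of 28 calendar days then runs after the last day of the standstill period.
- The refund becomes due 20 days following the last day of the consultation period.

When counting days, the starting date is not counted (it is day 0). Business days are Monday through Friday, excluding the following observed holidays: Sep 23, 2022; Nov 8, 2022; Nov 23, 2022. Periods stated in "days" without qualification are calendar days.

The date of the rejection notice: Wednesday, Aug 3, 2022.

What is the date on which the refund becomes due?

The last day of the replacement period: Aug 3, 2022 + 25 days = Aug 28, 2022.
The last day of the standstill period: counting 7 business days from Sunday, Aug 28, 2022 (Aug 29, Aug 30, Aug 31, Sep 1, Sep 2, Sep 5, Sep 6, skipping weekends) reaches Tuesday, Sep 6, 2022.
The last day of the consultation period: Sep 6, 2022 + 28 days = Oct 4, 2022.
The date on which the refund becomes due: Oct 4, 2022 + 20 days = Oct 24, 2022.

Oct 24, 2022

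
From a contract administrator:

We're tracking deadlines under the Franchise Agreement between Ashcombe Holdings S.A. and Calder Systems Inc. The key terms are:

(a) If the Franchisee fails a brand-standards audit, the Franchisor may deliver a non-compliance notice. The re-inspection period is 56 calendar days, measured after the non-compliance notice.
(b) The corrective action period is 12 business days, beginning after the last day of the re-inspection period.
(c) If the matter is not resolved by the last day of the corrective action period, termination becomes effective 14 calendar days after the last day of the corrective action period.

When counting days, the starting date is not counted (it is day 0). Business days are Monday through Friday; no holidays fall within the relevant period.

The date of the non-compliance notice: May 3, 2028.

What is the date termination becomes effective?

July 28, 2028

Adding 56 calendar days to May 3, 2028 gives June 28, 2028, which is the last day of the re-inspection period.
The last day of the corrective action period: 12 business days after Wednesday, June 28, 2028, skipping weekends — Jun 29, Jun 30, Jul 3, Jul 4, …, Jul 12, Jul 13, Jul 14 — lands on Friday, July 14, 2028.
Adding 14 calendar days to July 14, 2028 gives July 28, 2028, which is the date termination becomes effective.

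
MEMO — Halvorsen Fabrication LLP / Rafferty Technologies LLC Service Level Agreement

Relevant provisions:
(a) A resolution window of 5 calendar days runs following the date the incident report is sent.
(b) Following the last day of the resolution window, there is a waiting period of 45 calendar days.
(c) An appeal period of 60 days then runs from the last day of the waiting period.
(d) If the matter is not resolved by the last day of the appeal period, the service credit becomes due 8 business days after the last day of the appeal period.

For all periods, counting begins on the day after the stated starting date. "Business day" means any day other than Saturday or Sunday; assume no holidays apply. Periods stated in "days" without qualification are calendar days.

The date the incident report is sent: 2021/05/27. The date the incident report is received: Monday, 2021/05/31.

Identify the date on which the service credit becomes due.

2021/09/24

The last day of the resolution window: 5 calendar days after 2021/05/27 is 2021/06/01.
The last day of the waiting period: 2021/06/01 + 45 days = 2021/07/16.
The last day of the appeal period: 60 calendar days after 2021/07/16 is 2021/09/14.
From Tuesday, 2021/09/14, 8 business days (Sep 15, Sep 16, Sep 17, Sep 20, Sep 21, Sep 22, Sep 23, Sep 24, skipping weekends) brings us to Friday, 2021/09/24, which is the date on which the service credit becomes due.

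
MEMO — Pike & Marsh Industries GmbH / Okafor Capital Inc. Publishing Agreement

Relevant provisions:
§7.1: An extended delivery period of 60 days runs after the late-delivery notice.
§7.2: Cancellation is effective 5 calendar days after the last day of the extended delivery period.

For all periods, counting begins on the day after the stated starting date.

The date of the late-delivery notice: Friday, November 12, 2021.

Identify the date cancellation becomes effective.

January 16, 2022

The last day of the extended delivery period: November 12, 2021 + 60 days = January 11, 2022.
The date cancellation becomes effective: 5 calendar days after January 11, 2022 is January 16, 2022.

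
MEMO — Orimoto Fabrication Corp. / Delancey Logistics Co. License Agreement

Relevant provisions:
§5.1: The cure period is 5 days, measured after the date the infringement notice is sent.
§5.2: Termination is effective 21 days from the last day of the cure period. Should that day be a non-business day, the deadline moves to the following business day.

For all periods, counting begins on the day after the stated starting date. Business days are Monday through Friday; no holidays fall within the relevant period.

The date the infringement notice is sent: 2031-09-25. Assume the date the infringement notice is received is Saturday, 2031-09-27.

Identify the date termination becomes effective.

2031-10-21

Adding 5 calendar days to 2031-09-25 gives 2031-09-30, which is the last day of the cure period.
The date termination becomes effective: 21 calendar days after 2031-09-30 is 2031-10-21. 2031-10-21 is a Tuesday, so no roll-forward applies.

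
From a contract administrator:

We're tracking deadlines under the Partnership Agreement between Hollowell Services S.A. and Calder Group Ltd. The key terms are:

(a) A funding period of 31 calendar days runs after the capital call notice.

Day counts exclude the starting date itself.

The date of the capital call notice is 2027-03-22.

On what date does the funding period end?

2027-04-22

The last day of the funding period: 31 calendar days after 2027-03-22 is 2027-04-22.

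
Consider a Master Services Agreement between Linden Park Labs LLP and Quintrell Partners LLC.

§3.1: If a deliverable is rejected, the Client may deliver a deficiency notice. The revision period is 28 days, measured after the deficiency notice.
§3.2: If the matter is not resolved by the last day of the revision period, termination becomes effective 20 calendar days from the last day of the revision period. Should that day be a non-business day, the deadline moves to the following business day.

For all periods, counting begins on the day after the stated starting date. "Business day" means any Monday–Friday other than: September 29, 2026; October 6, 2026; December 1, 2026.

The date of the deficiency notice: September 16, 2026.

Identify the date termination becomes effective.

The last day of the revision period: September 16, 2026 + 28 days = October 14, 2026.
The date termination becomes effective: October 14, 2026 + 20 days = November 3, 2026. November 3, 2026 is a Tuesday and is not a listed holiday, so no roll-forward applies.

November 3, 2026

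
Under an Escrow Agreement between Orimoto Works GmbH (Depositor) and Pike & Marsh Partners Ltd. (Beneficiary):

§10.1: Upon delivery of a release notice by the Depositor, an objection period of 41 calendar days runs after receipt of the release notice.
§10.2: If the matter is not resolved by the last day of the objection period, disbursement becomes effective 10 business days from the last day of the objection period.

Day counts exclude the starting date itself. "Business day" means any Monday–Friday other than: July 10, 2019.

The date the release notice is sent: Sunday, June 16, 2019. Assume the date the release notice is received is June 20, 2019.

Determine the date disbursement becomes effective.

The last day of the objection period: 41 calendar days after June 20, 2019 is July 31, 2019.
The date disbursement becomes effective: counting 10 business days from Wednesday, July 31, 2019 (Aug 1, Aug 2, Aug 5, Aug 6, Aug 7, Aug 8, Aug 9, Aug 12, Aug 13, Aug 14, skipping weekends) reaches Wednesday, August 14, 2019.

August 14, 2019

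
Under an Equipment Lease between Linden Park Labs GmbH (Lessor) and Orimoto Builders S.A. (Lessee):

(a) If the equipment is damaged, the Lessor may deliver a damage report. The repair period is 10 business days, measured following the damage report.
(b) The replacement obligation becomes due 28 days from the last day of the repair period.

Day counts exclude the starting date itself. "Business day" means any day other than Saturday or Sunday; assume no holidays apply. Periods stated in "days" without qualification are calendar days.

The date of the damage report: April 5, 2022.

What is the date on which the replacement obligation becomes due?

The last day of the repair period: counting 10 business days from Tuesday, April 5, 2022 (Apr 6, Apr 7, Apr 8, Apr 11, Apr 12, Apr 13, Apr 14, Apr 15, Apr 18, Apr 19, skipping weekends) reaches Tuesday, April 19, 2022.
The date on which the replacement obligation becomes due: 28 calendar days after April 19, 2022 is May 17, 2022.

May 17, 2022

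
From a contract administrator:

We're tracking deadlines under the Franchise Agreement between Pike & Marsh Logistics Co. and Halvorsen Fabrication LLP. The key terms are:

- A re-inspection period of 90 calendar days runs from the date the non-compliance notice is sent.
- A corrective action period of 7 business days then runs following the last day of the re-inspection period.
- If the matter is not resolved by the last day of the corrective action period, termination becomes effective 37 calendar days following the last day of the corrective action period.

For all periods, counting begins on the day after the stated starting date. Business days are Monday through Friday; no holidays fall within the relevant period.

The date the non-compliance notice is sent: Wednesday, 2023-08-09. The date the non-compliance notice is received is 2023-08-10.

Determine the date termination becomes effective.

The last day of the re-inspection period: 2023-08-09 + 90 days = 2023-11-07.
The last day of the corrective action period: counting 7 business days from Tuesday, 2023-11-07 (Nov 8, Nov 9, Nov 10, Nov 13, Nov 14, Nov 15, Nov 16, skipping weekends) reaches Thursday, 2023-11-16.
Adding 37 calendar days to 2023-11-16 gives 2023-12-23, which is the date termination becomes effective.

2023-12-23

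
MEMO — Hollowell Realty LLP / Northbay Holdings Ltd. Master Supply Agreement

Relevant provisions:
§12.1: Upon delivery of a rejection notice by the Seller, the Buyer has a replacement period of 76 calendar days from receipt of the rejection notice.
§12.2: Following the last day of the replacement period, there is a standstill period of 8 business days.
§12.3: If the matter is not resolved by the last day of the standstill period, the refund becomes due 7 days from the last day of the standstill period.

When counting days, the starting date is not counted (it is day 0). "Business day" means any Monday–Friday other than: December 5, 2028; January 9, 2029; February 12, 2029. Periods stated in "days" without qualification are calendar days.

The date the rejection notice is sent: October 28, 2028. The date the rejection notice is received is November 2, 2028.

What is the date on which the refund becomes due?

February 5, 2029

The last day of the replacement period: 76 calendar days after November 2, 2028 is January 17, 2029.
The last day of the standstill period: 8 business days after Wednesday, January 17, 2029, skipping weekends — Jan 18, Jan 19, Jan 22, Jan 23, Jan 24, Jan 25, Jan 26, Jan 29 — lands on Monday, January 29, 2029.
Adding 7 calendar days to January 29, 2029 gives February 5, 2029, which is the date on which the refund becomes due.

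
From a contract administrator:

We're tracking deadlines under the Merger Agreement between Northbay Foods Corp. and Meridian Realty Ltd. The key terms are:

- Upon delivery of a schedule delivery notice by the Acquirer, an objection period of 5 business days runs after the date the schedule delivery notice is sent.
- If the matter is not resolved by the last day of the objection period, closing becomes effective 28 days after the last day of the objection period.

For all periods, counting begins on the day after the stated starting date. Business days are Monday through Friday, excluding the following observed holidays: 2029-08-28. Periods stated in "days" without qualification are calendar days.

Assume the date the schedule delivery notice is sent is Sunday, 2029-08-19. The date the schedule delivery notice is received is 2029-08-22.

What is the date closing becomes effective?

The last day of the objection period: counting 5 business days from Sunday, 2029-08-19 (Aug 20, Aug 21, Aug 22, Aug 23, Aug 24, skipping weekends) reaches Friday, 2029-08-24.
The date closing becomes effective: 2029-08-24 + 28 days = 2029-09-21.

2029-09-21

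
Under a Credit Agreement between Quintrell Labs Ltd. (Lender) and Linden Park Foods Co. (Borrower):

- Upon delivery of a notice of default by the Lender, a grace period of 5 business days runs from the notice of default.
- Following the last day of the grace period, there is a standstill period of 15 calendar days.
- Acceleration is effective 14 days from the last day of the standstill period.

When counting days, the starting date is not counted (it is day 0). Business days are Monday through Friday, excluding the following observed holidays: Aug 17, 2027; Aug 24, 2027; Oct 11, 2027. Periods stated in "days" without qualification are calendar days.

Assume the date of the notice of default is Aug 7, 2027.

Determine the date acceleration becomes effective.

Sep 11, 2027

The last day of the grace period: counting 5 business days from Saturday, Aug 7, 2027 (Aug 9, Aug 10, Aug 11, Aug 12, Aug 13, skipping weekends) reaches Friday, Aug 13, 2027.
Adding 15 calendar days to Aug 13, 2027 gives Aug 28, 2027, which is the last day of the standstill period.
Adding 14 calendar days to Aug 28, 2027 gives Sep 11, 2027, which is the date acceleration becomes effective.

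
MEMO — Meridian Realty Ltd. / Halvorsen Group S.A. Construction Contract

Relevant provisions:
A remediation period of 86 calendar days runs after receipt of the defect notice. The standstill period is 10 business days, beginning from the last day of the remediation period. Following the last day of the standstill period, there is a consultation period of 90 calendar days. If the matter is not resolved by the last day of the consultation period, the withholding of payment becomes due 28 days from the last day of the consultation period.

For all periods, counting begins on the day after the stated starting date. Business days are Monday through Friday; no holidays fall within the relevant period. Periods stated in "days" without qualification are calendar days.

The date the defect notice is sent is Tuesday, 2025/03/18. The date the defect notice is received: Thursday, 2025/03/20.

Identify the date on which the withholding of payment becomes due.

The last day of the remediation period: 86 calendar days after 2025/03/20 is 2025/06/14.
From Saturday, 2025/06/14, 10 business days (Jun 16, Jun 17, Jun 18, Jun 19, Jun 20, Jun 23, Jun 24, Jun 25, Jun 26, Jun 27, skipping weekends) brings us to Friday, 2025/06/27, which is the last day of the standstill period.
Adding 90 calendar days to 2025/06/27 gives 2025/09/25, which is the last day of the consultation period.
The date on which the withholding of payment becomes due: 2025/09/25 + 28 days = 2025/10/23.

2025/10/23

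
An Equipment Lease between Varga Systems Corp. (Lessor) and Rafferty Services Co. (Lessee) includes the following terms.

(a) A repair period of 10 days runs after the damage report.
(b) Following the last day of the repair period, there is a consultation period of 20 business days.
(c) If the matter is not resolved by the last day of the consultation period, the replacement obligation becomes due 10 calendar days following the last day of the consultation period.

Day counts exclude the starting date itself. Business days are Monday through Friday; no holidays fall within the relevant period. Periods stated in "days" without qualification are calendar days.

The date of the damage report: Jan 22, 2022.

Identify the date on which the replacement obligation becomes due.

Mar 11, 2022

The last day of the repair period: 10 calendar days after Jan 22, 2022 is Feb 1, 2022.
From Tuesday, Feb 1, 2022, 20 business days (Feb 2, Feb 3, Feb 4, Feb 7, …, Feb 25, Feb 28, Mar 1, skipping weekends) brings us to Tuesday, Mar 1, 2022, which is the last day of the consultation period.
The date on which the replacement obligation becomes due: Mar 1, 2022 + 10 days = Mar 11, 2022.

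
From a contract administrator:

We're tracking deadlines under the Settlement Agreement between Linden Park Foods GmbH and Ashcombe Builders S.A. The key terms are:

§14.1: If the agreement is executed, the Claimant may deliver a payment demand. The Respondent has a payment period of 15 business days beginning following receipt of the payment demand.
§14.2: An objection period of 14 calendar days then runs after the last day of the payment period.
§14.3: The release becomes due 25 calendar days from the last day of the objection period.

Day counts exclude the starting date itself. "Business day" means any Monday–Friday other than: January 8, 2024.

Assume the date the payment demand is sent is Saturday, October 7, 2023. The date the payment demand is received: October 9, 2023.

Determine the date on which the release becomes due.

From Monday, October 9, 2023, 15 business days (Oct 10, Oct 11, Oct 12, Oct 13, …, Oct 26, Oct 27, Oct 30, skipping weekends) brings us to Monday, October 30, 2023, which is the last day of the payment period.
The last day of the objection period: October 30, 2023 + 14 days = November 13, 2023.
Adding 25 calendar days to November 13, 2023 gives December 8, 2023, which is the date on which the release becomes due.

December 8, 2023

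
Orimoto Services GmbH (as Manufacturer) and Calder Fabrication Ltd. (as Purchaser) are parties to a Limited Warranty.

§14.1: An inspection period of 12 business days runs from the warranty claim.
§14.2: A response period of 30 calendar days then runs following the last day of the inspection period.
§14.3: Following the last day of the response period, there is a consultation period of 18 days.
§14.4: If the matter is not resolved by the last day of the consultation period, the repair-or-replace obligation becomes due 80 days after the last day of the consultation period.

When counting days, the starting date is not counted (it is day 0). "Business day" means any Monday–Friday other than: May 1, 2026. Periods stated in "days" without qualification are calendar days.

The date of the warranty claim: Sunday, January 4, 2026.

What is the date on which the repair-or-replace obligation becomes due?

May 28, 2026

The last day of the inspection period: 12 business days after Sunday, January 4, 2026, skipping weekends — Jan 5, Jan 6, Jan 7, Jan 8, …, Jan 16, Jan 19, Jan 20 — lands on Tuesday, January 20, 2026.
The last day of the response period: 30 calendar days after January 20, 2026 is February 19, 2026.
Adding 18 calendar days to February 19, 2026 gives March 9, 2026, which is the last day of the consultation period.
Adding 80 calendar days to March 9, 2026 gives May 28, 2026, which is the date on which the repair-or-replace obligation becomes due.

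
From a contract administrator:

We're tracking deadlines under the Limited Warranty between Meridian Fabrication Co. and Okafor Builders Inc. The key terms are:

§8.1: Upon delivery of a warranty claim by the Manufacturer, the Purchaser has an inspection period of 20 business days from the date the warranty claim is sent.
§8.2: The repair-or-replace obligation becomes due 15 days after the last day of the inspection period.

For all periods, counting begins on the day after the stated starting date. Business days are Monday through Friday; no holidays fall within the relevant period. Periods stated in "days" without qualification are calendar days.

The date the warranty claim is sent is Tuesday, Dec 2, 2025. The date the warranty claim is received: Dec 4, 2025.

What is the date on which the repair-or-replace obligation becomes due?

The last day of the inspection period: counting 20 business days from Tuesday, Dec 2, 2025 (Dec 3, Dec 4, Dec 5, Dec 8, …, Dec 26, Dec 29, Dec 30, skipping weekends) reaches Tuesday, Dec 30, 2025.
The date on which the repair-or-replace obligation becomes due: 15 calendar days after Dec 30, 2025 is Jan 14, 2026.

Jan 14, 2026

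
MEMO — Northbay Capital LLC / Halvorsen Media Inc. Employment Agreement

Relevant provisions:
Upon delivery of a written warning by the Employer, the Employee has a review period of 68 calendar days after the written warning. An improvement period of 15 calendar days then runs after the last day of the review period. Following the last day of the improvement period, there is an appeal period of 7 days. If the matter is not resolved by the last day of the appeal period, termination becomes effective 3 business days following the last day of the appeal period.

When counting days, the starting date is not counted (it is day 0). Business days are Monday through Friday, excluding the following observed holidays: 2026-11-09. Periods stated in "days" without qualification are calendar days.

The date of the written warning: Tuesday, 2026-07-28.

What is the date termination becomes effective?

The last day of the review period: 68 calendar days after 2026-07-28 is 2026-10-04.
The last day of the improvement period: 15 calendar days after 2026-10-04 is 2026-10-19.
Adding 7 calendar days to 2026-10-19 gives 2026-10-26, which is the last day of the appeal period.
The date termination becomes effective: counting 3 business days from Monday, 2026-10-26 (Oct 27, Oct 28, Oct 29, skipping weekends) reaches Thursday, 2026-10-29.

2026-10-29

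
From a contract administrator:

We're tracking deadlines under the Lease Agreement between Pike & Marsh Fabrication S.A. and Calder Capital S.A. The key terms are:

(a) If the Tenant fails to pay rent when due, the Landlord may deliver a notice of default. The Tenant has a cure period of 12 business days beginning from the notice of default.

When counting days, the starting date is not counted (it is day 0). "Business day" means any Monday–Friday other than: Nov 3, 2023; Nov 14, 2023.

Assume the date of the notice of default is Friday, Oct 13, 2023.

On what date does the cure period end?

Oct 31, 2023

The last day of the cure period: counting 12 business days from Friday, Oct 13, 2023 (Oct 16, Oct 17, Oct 18, Oct 19, …, Oct 27, Oct 30, Oct 31, skipping weekends) reaches Tuesday, Oct 31, 2023.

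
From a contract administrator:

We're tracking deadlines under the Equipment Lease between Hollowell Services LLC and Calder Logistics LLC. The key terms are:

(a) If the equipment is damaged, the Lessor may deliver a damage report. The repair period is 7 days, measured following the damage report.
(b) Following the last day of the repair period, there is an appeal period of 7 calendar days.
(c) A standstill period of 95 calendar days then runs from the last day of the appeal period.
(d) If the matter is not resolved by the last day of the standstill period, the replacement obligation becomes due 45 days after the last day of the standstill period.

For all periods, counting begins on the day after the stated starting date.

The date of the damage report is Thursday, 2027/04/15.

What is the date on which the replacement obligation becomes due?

2027/09/16

The last day of the repair period: 7 calendar days after 2027/04/15 is 2027/04/22.
Adding 7 calendar days to 2027/04/22 gives 2027/04/29, which is the last day of the appeal period.
The last day of the standstill period: 2027/04/29 + 95 days = 2027/08/02.
The date on which the replacement obligation becomes due: 2027/08/02 + 45 days = 2027/09/16.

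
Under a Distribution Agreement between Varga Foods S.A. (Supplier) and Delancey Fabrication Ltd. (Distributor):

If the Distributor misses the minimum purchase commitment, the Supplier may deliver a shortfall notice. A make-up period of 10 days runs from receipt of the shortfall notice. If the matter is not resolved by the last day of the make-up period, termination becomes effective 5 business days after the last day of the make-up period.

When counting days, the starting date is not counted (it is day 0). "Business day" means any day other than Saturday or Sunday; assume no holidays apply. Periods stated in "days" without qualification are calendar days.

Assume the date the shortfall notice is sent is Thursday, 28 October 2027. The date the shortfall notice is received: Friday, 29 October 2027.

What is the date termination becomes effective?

15 November 2027

The last day of the make-up period: 29 October 2027 + 10 days = 8 November 2027.
The date termination becomes effective: 5 business days after Monday, 8 November 2027, skipping weekends — Nov 9, Nov 10, Nov 11, Nov 12, Nov 15 — lands on Monday, 15 November 2027.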